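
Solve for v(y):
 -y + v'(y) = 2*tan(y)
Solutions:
 v(y) = C1 + y^2/2 - 2*log(cos(y))


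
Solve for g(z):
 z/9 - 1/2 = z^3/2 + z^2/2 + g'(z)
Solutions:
 g(z) = C1 - z^4/8 - z^3/6 + z^2/18 - z/2


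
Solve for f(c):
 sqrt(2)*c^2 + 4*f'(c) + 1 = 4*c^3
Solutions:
 f(c) = C1 + c^4/4 - sqrt(2)*c^3/12 - c/4


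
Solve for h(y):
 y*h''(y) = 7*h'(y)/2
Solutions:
 h(y) = C1 + C2*y^(9/2)


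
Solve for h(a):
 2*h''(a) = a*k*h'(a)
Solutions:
 h(a) = Piecewise((-sqrt(pi)*C1*erf(a*sqrt(-k)/2)/sqrt(-k) - C2, (k > 0) | (k < 0)), (-C1*a - C2, True))


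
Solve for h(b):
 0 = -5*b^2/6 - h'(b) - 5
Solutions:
 h(b) = C1 - 5*b^3/18 - 5*b


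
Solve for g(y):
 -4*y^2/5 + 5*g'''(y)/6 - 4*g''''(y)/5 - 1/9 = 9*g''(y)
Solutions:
 g(y) = C1 + C2*y - y^4/135 - 2*y^3/729 + 317*y^2/328050 + (C3*sin(sqrt(25295)*y/48) + C4*cos(sqrt(25295)*y/48))*exp(25*y/48)


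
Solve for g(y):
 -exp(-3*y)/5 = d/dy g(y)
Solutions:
 g(y) = C1 + exp(-3*y)/15


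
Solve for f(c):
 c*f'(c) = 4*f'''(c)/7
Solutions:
 f(c) = C1 + Integral(C2*airyai(14^(1/3)*c/2) + C3*airybi(14^(1/3)*c/2), c)


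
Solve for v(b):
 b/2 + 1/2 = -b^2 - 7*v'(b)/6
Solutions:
 v(b) = C1 - 2*b^3/7 - 3*b^2/14 - 3*b/7


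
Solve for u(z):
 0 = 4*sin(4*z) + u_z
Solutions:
 u(z) = C1 + cos(4*z)


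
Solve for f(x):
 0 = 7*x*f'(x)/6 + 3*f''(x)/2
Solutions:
 f(x) = C1 + C2*erf(sqrt(14)*x/6)


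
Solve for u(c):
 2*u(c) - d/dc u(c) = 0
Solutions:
 u(c) = C1*exp(2*c)


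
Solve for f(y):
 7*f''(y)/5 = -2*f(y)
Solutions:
 f(y) = C1*sin(sqrt(70)*y/7) + C2*cos(sqrt(70)*y/7)


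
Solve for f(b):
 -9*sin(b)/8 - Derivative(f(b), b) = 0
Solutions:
 f(b) = C1 + 9*cos(b)/8


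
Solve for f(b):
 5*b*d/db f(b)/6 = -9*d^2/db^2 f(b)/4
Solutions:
 f(b) = C1 + C2*erf(sqrt(15)*b/9)


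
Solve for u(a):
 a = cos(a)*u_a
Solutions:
 u(a) = C1 + Integral(a/cos(a), a)


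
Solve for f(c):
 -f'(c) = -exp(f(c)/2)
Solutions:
 f(c) = 2*log(-1/(C1 + c)) + 2*log(2)


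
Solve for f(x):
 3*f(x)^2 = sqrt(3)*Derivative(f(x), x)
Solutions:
 f(x) = -1/(C1 + sqrt(3)*x)


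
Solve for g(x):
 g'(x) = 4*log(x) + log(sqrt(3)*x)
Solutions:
 g(x) = C1 + 5*x*log(x) - 5*x + x*log(3)/2


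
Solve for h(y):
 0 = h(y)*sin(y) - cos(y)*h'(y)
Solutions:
 h(y) = C1/cos(y)


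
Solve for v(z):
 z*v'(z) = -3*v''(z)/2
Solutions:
 v(z) = C1 + C2*erf(sqrt(3)*z/3)


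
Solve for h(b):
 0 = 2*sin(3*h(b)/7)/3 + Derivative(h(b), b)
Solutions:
 2*b/3 + 7*log(cos(3*h(b)/7) - 1)/6 - 7*log(cos(3*h(b)/7) + 1)/6 = C1


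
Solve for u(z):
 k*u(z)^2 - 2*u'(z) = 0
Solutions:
 u(z) = -2/(C1 + k*z)


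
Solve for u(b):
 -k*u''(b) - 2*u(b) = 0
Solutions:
 u(b) = C1*exp(-sqrt(2)*b*sqrt(-1/k)) + C2*exp(sqrt(2)*b*sqrt(-1/k))


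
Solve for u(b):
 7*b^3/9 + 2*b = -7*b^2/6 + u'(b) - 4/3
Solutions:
 u(b) = C1 + 7*b^4/36 + 7*b^3/18 + b^2 + 4*b/3


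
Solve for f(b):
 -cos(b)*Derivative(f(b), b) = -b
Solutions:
 f(b) = C1 + Integral(b/cos(b), b)


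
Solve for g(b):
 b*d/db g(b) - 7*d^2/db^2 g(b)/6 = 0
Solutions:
 g(b) = C1 + C2*erfi(sqrt(21)*b/7)


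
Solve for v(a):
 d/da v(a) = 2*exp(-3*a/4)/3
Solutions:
 v(a) = C1 - 8*exp(-3*a/4)/9


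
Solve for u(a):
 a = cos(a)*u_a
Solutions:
 u(a) = C1 + Integral(a/cos(a), a)


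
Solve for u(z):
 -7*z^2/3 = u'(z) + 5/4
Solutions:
 u(z) = C1 - 7*z^3/9 - 5*z/4


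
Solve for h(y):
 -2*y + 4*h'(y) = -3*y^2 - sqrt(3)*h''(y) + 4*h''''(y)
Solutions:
 h(y) = C1 + C2*exp(-y*(3^(5/6)/(sqrt(144 - sqrt(3)) + 12)^(1/3) + 3^(2/3)*(sqrt(144 - sqrt(3)) + 12)^(1/3))/12)*sin(y*(-3^(1/6)*(sqrt(144 - sqrt(3)) + 12)^(1/3) + 3^(1/3)/(sqrt(144 - sqrt(3)) + 12)^(1/3))/4) + C3*exp(-y*(3^(5/6)/(sqrt(144 - sqrt(3)) + 12)^(1/3) + 3^(2/3)*(sqrt(144 - sqrt(3)) + 12)^(1/3))/12)*cos(y*(-3^(1/6)*(sqrt(144 - sqrt(3)) + 12)^(1/3) + 3^(1/3)/(sqrt(144 - sqrt(3)) + 12)^(1/3))/4) + C4*exp(y*(3^(5/6)/(sqrt(144 - sqrt(3)) + 12)^(1/3) + 3^(2/3)*(sqrt(144 - sqrt(3)) + 12)^(1/3))/6) - y^3/4 + y^2/4 + 3*sqrt(3)*y^2/16 - 9*y/32 - sqrt(3)*y/8


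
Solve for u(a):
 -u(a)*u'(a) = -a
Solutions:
 u(a) = -sqrt(C1 + a^2)
 u(a) = sqrt(C1 + a^2)


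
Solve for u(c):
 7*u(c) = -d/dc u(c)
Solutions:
 u(c) = C1*exp(-7*c)


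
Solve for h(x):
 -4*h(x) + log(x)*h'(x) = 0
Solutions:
 h(x) = C1*exp(4*li(x))


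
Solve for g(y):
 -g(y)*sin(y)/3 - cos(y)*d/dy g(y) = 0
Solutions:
 g(y) = C1*cos(y)^(1/3)


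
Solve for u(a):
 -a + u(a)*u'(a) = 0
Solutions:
 u(a) = -sqrt(C1 + a^2)
 u(a) = sqrt(C1 + a^2)


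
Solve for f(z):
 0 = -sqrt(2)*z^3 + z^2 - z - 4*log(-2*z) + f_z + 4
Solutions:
 f(z) = C1 + sqrt(2)*z^4/4 - z^3/3 + z^2/2 + 4*z*log(-z) + 4*z*(-2 + log(2))


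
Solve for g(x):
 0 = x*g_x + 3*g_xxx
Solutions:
 g(x) = C1 + Integral(C2*airyai(-3^(2/3)*x/3) + C3*airybi(-3^(2/3)*x/3), x)


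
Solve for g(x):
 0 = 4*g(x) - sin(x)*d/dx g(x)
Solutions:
 g(x) = C1*(cos(x)^2 - 2*cos(x) + 1)/(cos(x)^2 + 2*cos(x) + 1)


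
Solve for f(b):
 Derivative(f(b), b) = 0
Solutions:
 f(b) = C1


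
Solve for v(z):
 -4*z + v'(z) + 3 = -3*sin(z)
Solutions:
 v(z) = C1 + 2*z^2 - 3*z + 3*cos(z)


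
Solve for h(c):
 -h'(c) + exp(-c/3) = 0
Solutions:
 h(c) = C1 - 3*exp(-c/3)


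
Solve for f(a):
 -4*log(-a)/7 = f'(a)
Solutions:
 f(a) = C1 - 4*a*log(-a)/7 + 4*a/7


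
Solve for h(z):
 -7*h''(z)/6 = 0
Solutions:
 h(z) = C1 + C2*z


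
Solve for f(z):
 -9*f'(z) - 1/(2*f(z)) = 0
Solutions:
 f(z) = -sqrt(C1 - z)/3
 f(z) = sqrt(C1 - z)/3


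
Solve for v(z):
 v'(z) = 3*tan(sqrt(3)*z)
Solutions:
 v(z) = C1 - sqrt(3)*log(cos(sqrt(3)*z))


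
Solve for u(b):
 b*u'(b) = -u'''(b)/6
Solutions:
 u(b) = C1 + Integral(C2*airyai(-6^(1/3)*b) + C3*airybi(-6^(1/3)*b), b)


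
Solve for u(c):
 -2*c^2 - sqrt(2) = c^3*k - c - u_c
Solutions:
 u(c) = C1 + c^4*k/4 + 2*c^3/3 - c^2/2 + sqrt(2)*c


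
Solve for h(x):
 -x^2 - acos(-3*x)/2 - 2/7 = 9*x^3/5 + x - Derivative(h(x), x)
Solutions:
 h(x) = C1 + 9*x^4/20 + x^3/3 + x^2/2 + x*acos(-3*x)/2 + 2*x/7 + sqrt(1 - 9*x^2)/6


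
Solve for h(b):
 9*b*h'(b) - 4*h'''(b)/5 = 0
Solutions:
 h(b) = C1 + Integral(C2*airyai(90^(1/3)*b/2) + C3*airybi(90^(1/3)*b/2), b)


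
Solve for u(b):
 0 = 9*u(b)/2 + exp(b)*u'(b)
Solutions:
 u(b) = C1*exp(9*exp(-b)/2)


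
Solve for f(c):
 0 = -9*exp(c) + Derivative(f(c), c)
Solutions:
 f(c) = C1 + 9*exp(c)


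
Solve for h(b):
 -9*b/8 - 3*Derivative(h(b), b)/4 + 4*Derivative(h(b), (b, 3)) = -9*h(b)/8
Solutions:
 h(b) = C3*exp(-3*b/4) + b + (C1*sin(sqrt(15)*b/8) + C2*cos(sqrt(15)*b/8))*exp(3*b/8) + 2/3


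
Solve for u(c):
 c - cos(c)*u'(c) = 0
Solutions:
 u(c) = C1 + Integral(c/cos(c), c)


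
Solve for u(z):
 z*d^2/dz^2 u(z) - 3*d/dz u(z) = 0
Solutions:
 u(z) = C1 + C2*z^4


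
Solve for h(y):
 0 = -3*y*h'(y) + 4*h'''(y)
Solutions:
 h(y) = C1 + Integral(C2*airyai(6^(1/3)*y/2) + C3*airybi(6^(1/3)*y/2), y)


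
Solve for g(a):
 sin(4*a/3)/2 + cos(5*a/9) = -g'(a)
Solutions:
 g(a) = C1 - 9*sin(5*a/9)/5 + 3*cos(4*a/3)/8


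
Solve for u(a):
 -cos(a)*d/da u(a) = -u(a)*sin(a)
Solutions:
 u(a) = C1/cos(a)


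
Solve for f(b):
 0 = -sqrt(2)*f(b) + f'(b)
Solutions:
 f(b) = C1*exp(sqrt(2)*b)


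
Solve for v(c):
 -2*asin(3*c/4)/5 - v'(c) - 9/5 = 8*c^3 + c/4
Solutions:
 v(c) = C1 - 2*c^4 - c^2/8 - 2*c*asin(3*c/4)/5 - 9*c/5 - 2*sqrt(16 - 9*c^2)/15


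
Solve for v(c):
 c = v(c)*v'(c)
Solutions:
 v(c) = -sqrt(C1 + c^2)
 v(c) = sqrt(C1 + c^2)


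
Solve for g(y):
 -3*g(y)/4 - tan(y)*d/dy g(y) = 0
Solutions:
 g(y) = C1/sin(y)^(3/4)


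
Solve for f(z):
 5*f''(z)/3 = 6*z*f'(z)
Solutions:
 f(z) = C1 + C2*erfi(3*sqrt(5)*z/5)


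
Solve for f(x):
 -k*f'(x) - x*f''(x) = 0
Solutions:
 f(x) = C1 + x^(1 - re(k))*(C2*sin(log(x)*Abs(im(k))) + C3*cos(log(x)*im(k)))


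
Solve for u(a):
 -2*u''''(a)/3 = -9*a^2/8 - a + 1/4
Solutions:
 u(a) = C1 + C2*a + C3*a^2 + C4*a^3 + 3*a^6/640 + a^5/80 - a^4/64


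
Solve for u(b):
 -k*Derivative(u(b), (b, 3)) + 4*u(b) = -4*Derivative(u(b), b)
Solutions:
 u(b) = C1*exp(b*(6^(1/3)*(sqrt(3)*sqrt((27 - 16/k)/k^2) - 9/k)^(1/3)/6 - 2^(1/3)*3^(5/6)*I*(sqrt(3)*sqrt((27 - 16/k)/k^2) - 9/k)^(1/3)/6 - 8/(k*(-6^(1/3) + 2^(1/3)*3^(5/6)*I)*(sqrt(3)*sqrt((27 - 16/k)/k^2) - 9/k)^(1/3)))) + C2*exp(b*(6^(1/3)*(sqrt(3)*sqrt((27 - 16/k)/k^2) - 9/k)^(1/3)/6 + 2^(1/3)*3^(5/6)*I*(sqrt(3)*sqrt((27 - 16/k)/k^2) - 9/k)^(1/3)/6 + 8/(k*(6^(1/3) + 2^(1/3)*3^(5/6)*I)*(sqrt(3)*sqrt((27 - 16/k)/k^2) - 9/k)^(1/3)))) + C3*exp(-6^(1/3)*b*((sqrt(3)*sqrt((27 - 16/k)/k^2) - 9/k)^(1/3) + 2*6^(1/3)/(k*(sqrt(3)*sqrt((27 - 16/k)/k^2) - 9/k)^(1/3)))/3)


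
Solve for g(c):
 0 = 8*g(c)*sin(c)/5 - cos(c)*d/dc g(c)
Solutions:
 g(c) = C1/cos(c)^(8/5)


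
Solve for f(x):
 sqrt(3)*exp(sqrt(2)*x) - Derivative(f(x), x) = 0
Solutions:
 f(x) = C1 + sqrt(6)*exp(sqrt(2)*x)/2


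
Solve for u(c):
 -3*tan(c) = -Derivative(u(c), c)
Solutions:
 u(c) = C1 - 3*log(cos(c))


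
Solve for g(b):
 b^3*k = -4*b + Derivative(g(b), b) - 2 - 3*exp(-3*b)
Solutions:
 g(b) = C1 + b^4*k/4 + 2*b^2 + 2*b - exp(-3*b)


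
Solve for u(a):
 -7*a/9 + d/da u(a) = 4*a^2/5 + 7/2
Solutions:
 u(a) = C1 + 4*a^3/15 + 7*a^2/18 + 7*a/2


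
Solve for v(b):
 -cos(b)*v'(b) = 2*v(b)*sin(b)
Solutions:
 v(b) = C1*cos(b)^2


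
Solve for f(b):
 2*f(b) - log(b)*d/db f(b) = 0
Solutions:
 f(b) = C1*exp(2*li(b))


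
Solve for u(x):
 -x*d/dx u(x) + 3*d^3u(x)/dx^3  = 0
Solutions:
 u(x) = C1 + Integral(C2*airyai(3^(2/3)*x/3) + C3*airybi(3^(2/3)*x/3), x)


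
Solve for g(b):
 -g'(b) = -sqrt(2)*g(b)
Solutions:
 g(b) = C1*exp(sqrt(2)*b)


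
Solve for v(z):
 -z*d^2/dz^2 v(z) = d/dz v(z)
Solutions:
 v(z) = C1 + C2*log(z)


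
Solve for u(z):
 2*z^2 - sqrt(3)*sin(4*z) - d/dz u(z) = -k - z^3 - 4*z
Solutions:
 u(z) = C1 + k*z + z^4/4 + 2*z^3/3 + 2*z^2 + sqrt(3)*cos(4*z)/4


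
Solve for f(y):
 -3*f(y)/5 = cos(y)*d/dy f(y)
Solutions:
 f(y) = C1*(sin(y) - 1)^(3/10)/(sin(y) + 1)^(3/10)


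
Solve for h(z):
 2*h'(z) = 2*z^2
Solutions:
 h(z) = C1 + z^3/3


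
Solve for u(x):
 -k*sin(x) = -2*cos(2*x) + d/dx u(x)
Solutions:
 u(x) = C1 + k*cos(x) + sin(2*x)


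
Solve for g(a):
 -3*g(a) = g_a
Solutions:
 g(a) = C1*exp(-3*a)


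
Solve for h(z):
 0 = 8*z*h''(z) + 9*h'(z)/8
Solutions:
 h(z) = C1 + C2*z^(55/64)


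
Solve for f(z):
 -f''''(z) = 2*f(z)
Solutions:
 f(z) = (C1*sin(2^(3/4)*z/2) + C2*cos(2^(3/4)*z/2))*exp(-2^(3/4)*z/2) + (C3*sin(2^(3/4)*z/2) + C4*cos(2^(3/4)*z/2))*exp(2^(3/4)*z/2)


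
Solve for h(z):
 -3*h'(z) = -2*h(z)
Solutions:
 h(z) = C1*exp(2*z/3)


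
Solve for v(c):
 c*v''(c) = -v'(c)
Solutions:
 v(c) = C1 + C2*log(c)


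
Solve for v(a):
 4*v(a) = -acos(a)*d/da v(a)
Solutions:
 v(a) = C1*exp(-4*Integral(1/acos(a), a))


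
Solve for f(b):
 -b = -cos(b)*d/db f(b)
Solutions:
 f(b) = C1 + Integral(b/cos(b), b)


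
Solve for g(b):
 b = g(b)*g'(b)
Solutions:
 g(b) = -sqrt(C1 + b^2)
 g(b) = sqrt(C1 + b^2)


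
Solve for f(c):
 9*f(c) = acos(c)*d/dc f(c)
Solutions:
 f(c) = C1*exp(9*Integral(1/acos(c), c))


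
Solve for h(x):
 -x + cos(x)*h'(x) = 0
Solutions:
 h(x) = C1 + Integral(x/cos(x), x)


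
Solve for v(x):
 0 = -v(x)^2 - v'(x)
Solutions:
 v(x) = 1/(C1 + x)


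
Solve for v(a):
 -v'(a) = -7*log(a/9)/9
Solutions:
 v(a) = C1 + 7*a*log(a)/9 - 14*a*log(3)/9 - 7*a/9


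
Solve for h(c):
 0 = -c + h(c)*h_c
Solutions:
 h(c) = -sqrt(C1 + c^2)
 h(c) = sqrt(C1 + c^2)


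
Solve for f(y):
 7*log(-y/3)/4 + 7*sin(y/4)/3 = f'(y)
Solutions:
 f(y) = C1 + 7*y*log(-y)/4 - 7*y*log(3)/4 - 7*y/4 - 28*cos(y/4)/3


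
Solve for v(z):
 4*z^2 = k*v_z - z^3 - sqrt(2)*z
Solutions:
 v(z) = C1 + z^4/(4*k) + 4*z^3/(3*k) + sqrt(2)*z^2/(2*k)


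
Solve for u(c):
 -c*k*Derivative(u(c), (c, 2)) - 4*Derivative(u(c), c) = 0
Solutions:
 u(c) = C1 + c^(((re(k) - 4)*re(k) + im(k)^2)/(re(k)^2 + im(k)^2))*(C2*sin(4*log(c)*Abs(im(k))/(re(k)^2 + im(k)^2)) + C3*cos(4*log(c)*im(k)/(re(k)^2 + im(k)^2)))


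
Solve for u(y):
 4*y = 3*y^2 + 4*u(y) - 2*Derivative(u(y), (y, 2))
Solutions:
 u(y) = C1*exp(-sqrt(2)*y) + C2*exp(sqrt(2)*y) - 3*y^2/4 + y - 3/4


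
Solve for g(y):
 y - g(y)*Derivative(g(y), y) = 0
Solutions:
 g(y) = -sqrt(C1 + y^2)
 g(y) = sqrt(C1 + y^2)


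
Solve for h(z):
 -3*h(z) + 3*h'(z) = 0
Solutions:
 h(z) = C1*exp(z)


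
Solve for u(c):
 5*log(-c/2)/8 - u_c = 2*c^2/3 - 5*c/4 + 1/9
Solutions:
 u(c) = C1 - 2*c^3/9 + 5*c^2/8 + 5*c*log(-c)/8 + c*(-53 - 45*log(2))/72


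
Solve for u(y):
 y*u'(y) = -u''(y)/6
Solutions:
 u(y) = C1 + C2*erf(sqrt(3)*y)


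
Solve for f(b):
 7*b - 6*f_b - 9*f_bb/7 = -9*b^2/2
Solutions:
 f(b) = C1 + C2*exp(-14*b/3) + b^3/4 + 71*b^2/168 - 71*b/392


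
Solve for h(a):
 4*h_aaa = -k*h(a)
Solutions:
 h(a) = C1*exp(2^(1/3)*a*(-k)^(1/3)/2) + C2*exp(2^(1/3)*a*(-k)^(1/3)*(-1 + sqrt(3)*I)/4) + C3*exp(-2^(1/3)*a*(-k)^(1/3)*(1 + sqrt(3)*I)/4)


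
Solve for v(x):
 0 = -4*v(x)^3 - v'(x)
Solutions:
 v(x) = -sqrt(2)*sqrt(-1/(C1 - 4*x))/2
 v(x) = sqrt(2)*sqrt(-1/(C1 - 4*x))/2


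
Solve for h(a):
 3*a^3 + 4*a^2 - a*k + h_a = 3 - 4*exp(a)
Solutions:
 h(a) = C1 - 3*a^4/4 - 4*a^3/3 + a^2*k/2 + 3*a - 4*exp(a)


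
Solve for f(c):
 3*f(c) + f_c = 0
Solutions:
 f(c) = C1*exp(-3*c)


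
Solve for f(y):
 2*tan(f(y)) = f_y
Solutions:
 f(y) = pi - asin(C1*exp(2*y))
 f(y) = asin(C1*exp(2*y))


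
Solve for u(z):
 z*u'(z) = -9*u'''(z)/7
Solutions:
 u(z) = C1 + Integral(C2*airyai(-21^(1/3)*z/3) + C3*airybi(-21^(1/3)*z/3), z)


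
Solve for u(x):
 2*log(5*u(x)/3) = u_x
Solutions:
 Integral(1/(-log(_y) - log(5) + log(3)), (_y, u(x)))/2 = C1 - x


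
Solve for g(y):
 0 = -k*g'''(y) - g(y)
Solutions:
 g(y) = C1*exp(y*(-1/k)^(1/3)) + C2*exp(y*(-1/k)^(1/3)*(-1 + sqrt(3)*I)/2) + C3*exp(-y*(-1/k)^(1/3)*(1 + sqrt(3)*I)/2)


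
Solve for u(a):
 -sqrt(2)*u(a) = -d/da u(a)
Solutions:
 u(a) = C1*exp(sqrt(2)*a)


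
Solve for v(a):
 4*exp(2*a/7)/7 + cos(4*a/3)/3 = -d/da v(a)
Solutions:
 v(a) = C1 - 2*exp(2*a/7) - sin(4*a/3)/4


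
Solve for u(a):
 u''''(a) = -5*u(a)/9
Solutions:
 u(a) = (C1*sin(5^(1/4)*sqrt(6)*a/6) + C2*cos(5^(1/4)*sqrt(6)*a/6))*exp(-5^(1/4)*sqrt(6)*a/6) + (C3*sin(5^(1/4)*sqrt(6)*a/6) + C4*cos(5^(1/4)*sqrt(6)*a/6))*exp(5^(1/4)*sqrt(6)*a/6)


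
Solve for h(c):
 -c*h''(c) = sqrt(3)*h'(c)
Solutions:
 h(c) = C1 + C2*c^(1 - sqrt(3))


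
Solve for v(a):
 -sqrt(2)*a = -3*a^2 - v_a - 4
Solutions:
 v(a) = C1 - a^3 + sqrt(2)*a^2/2 - 4*a


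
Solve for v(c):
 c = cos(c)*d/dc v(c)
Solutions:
 v(c) = C1 + Integral(c/cos(c), c)


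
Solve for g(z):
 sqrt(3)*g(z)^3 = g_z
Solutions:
 g(z) = -sqrt(2)*sqrt(-1/(C1 + sqrt(3)*z))/2
 g(z) = sqrt(2)*sqrt(-1/(C1 + sqrt(3)*z))/2


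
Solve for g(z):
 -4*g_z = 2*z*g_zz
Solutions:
 g(z) = C1 + C2/z


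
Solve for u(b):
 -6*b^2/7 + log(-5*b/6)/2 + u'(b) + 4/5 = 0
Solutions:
 u(b) = C1 + 2*b^3/7 - b*log(-b)/2 + b*(-5*log(5) - 3 + 5*log(6))/10


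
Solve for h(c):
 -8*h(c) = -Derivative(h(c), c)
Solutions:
 h(c) = C1*exp(8*c)


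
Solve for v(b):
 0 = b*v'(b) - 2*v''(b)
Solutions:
 v(b) = C1 + C2*erfi(b/2)


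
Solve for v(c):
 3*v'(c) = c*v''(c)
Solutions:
 v(c) = C1 + C2*c^4


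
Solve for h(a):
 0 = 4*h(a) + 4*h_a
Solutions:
 h(a) = C1*exp(-a)


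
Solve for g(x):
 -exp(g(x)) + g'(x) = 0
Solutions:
 g(x) = log(-1/(C1 + x))


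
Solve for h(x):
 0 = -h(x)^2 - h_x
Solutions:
 h(x) = 1/(C1 + x)


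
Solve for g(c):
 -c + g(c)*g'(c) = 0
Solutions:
 g(c) = -sqrt(C1 + c^2)
 g(c) = sqrt(C1 + c^2)


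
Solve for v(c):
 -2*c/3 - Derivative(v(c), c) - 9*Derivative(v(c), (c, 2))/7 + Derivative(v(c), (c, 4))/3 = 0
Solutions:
 v(c) = C1 + C2*exp(-c*(6*3^(2/3)*98^(1/3)/(sqrt(133) + 49)^(1/3) + 84^(1/3)*(sqrt(133) + 49)^(1/3))/28)*sin(3^(1/6)*c*(-28^(1/3)*3^(2/3)*(sqrt(133) + 49)^(1/3) + 18*98^(1/3)/(sqrt(133) + 49)^(1/3))/28) + C3*exp(-c*(6*3^(2/3)*98^(1/3)/(sqrt(133) + 49)^(1/3) + 84^(1/3)*(sqrt(133) + 49)^(1/3))/28)*cos(3^(1/6)*c*(-28^(1/3)*3^(2/3)*(sqrt(133) + 49)^(1/3) + 18*98^(1/3)/(sqrt(133) + 49)^(1/3))/28) + C4*exp(c*(6*3^(2/3)*98^(1/3)/(sqrt(133) + 49)^(1/3) + 84^(1/3)*(sqrt(133) + 49)^(1/3))/14) - c^2/3 + 6*c/7


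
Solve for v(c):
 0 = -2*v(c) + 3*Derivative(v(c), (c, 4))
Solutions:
 v(c) = C1*exp(-2^(1/4)*3^(3/4)*c/3) + C2*exp(2^(1/4)*3^(3/4)*c/3) + C3*sin(2^(1/4)*3^(3/4)*c/3) + C4*cos(2^(1/4)*3^(3/4)*c/3)


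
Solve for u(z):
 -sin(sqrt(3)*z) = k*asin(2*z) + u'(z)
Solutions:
 u(z) = C1 - k*(z*asin(2*z) + sqrt(1 - 4*z^2)/2) + sqrt(3)*cos(sqrt(3)*z)/3


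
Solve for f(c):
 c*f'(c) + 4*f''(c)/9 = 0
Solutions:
 f(c) = C1 + C2*erf(3*sqrt(2)*c/4)


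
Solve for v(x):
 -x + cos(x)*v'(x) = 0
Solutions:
 v(x) = C1 + Integral(x/cos(x), x)


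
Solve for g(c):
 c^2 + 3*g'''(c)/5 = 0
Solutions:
 g(c) = C1 + C2*c + C3*c^2 - c^5/36


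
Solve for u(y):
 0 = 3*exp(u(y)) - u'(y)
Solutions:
 u(y) = log(-1/(C1 + 3*y))


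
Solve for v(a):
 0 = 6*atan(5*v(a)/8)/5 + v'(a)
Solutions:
 Integral(1/atan(5*_y/8), (_y, v(a))) = C1 - 6*a/5


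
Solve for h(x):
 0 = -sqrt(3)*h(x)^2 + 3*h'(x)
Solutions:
 h(x) = -3/(C1 + sqrt(3)*x)


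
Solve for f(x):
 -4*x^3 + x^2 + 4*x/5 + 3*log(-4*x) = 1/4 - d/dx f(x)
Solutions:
 f(x) = C1 + x^4 - x^3/3 - 2*x^2/5 - 3*x*log(-x) + x*(13/4 - 6*log(2))


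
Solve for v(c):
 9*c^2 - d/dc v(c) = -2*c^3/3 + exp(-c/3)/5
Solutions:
 v(c) = C1 + c^4/6 + 3*c^3 + 3*exp(-c/3)/5


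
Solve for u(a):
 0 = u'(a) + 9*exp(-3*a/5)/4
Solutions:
 u(a) = C1 + 15*exp(-3*a/5)/4


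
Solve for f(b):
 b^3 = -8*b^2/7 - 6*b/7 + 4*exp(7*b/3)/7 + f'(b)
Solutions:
 f(b) = C1 + b^4/4 + 8*b^3/21 + 3*b^2/7 - 12*exp(7*b/3)/49


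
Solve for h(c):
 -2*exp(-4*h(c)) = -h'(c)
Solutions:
 h(c) = log(-I*(C1 + 8*c)^(1/4))
 h(c) = log(I*(C1 + 8*c)^(1/4))
 h(c) = log(-(C1 + 8*c)^(1/4))
 h(c) = log(C1 + 8*c)/4


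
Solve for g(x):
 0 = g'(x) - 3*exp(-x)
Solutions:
 g(x) = C1 - 3*exp(-x)


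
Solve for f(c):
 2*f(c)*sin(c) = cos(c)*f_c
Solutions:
 f(c) = C1/cos(c)^2


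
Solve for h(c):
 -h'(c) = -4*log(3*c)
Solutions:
 h(c) = C1 + 4*c*log(c) - 4*c + c*log(81)


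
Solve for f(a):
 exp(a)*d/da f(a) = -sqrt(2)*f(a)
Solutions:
 f(a) = C1*exp(sqrt(2)*exp(-a))


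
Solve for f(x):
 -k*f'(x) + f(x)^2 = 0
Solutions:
 f(x) = -k/(C1*k + x)


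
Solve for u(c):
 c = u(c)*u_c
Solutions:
 u(c) = -sqrt(C1 + c^2)
 u(c) = sqrt(C1 + c^2)


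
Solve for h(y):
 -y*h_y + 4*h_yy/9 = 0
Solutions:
 h(y) = C1 + C2*erfi(3*sqrt(2)*y/4)


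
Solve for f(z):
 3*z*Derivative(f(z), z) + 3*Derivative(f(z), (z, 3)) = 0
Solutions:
 f(z) = C1 + Integral(C2*airyai(-z) + C3*airybi(-z), z)


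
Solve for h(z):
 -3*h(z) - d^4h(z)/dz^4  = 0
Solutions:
 h(z) = (C1*sin(sqrt(2)*3^(1/4)*z/2) + C2*cos(sqrt(2)*3^(1/4)*z/2))*exp(-sqrt(2)*3^(1/4)*z/2) + (C3*sin(sqrt(2)*3^(1/4)*z/2) + C4*cos(sqrt(2)*3^(1/4)*z/2))*exp(sqrt(2)*3^(1/4)*z/2)


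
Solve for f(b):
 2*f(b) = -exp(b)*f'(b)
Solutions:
 f(b) = C1*exp(2*exp(-b))


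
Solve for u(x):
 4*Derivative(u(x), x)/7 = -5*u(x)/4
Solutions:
 u(x) = C1*exp(-35*x/16)


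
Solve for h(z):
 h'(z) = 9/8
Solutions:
 h(z) = C1 + 9*z/8


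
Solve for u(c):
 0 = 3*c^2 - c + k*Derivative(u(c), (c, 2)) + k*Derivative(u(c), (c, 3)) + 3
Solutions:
 u(c) = C1 + C2*c + C3*exp(-c) - c^4/(4*k) + 7*c^3/(6*k) - 5*c^2/k


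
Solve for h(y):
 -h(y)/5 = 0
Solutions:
 h(y) = 0


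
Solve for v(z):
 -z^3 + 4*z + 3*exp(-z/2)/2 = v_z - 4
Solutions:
 v(z) = C1 - z^4/4 + 2*z^2 + 4*z - 3*exp(-z/2)


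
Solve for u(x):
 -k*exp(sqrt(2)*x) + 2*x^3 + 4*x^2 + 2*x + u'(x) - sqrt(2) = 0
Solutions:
 u(x) = C1 + sqrt(2)*k*exp(sqrt(2)*x)/2 - x^4/2 - 4*x^3/3 - x^2 + sqrt(2)*x


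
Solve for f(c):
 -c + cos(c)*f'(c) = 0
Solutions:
 f(c) = C1 + Integral(c/cos(c), c)


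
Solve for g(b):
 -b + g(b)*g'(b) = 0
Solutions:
 g(b) = -sqrt(C1 + b^2)
 g(b) = sqrt(C1 + b^2)


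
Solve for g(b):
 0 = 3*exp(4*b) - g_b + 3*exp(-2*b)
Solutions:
 g(b) = C1 + 3*exp(4*b)/4 - 3*exp(-2*b)/2


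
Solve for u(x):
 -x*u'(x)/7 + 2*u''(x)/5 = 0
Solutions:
 u(x) = C1 + C2*erfi(sqrt(35)*x/14)


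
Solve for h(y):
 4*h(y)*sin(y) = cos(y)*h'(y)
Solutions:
 h(y) = C1/cos(y)^4


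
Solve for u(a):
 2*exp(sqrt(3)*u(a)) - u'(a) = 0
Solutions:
 u(a) = sqrt(3)*(2*log(-1/(C1 + 2*a)) - log(3))/6


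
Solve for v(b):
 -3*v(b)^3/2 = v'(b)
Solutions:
 v(b) = -sqrt(-1/(C1 - 3*b))
 v(b) = sqrt(-1/(C1 - 3*b))


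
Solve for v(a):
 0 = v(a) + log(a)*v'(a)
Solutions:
 v(a) = C1*exp(-li(a))


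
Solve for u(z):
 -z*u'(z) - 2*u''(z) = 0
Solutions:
 u(z) = C1 + C2*erf(z/2)


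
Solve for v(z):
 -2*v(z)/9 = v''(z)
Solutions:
 v(z) = C1*sin(sqrt(2)*z/3) + C2*cos(sqrt(2)*z/3)


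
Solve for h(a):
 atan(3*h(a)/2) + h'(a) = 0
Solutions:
 Integral(1/atan(3*_y/2), (_y, h(a))) = C1 - a


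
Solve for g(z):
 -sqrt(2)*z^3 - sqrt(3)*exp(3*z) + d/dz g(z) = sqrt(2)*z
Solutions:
 g(z) = C1 + sqrt(2)*z^4/4 + sqrt(2)*z^2/2 + sqrt(3)*exp(3*z)/3


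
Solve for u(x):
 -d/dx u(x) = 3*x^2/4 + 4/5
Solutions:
 u(x) = C1 - x^3/4 - 4*x/5


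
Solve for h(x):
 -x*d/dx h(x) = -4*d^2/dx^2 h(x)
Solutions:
 h(x) = C1 + C2*erfi(sqrt(2)*x/4)


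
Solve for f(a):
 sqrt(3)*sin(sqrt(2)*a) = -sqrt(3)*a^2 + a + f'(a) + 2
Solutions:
 f(a) = C1 + sqrt(3)*a^3/3 - a^2/2 - 2*a - sqrt(6)*cos(sqrt(2)*a)/2


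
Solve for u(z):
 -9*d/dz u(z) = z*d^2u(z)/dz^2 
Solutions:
 u(z) = C1 + C2/z^8


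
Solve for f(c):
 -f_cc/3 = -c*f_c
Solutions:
 f(c) = C1 + C2*erfi(sqrt(6)*c/2)


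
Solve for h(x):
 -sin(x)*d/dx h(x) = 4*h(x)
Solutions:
 h(x) = C1*(cos(x)^2 + 2*cos(x) + 1)/(cos(x)^2 - 2*cos(x) + 1)


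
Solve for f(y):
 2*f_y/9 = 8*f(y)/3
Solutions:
 f(y) = C1*exp(12*y)


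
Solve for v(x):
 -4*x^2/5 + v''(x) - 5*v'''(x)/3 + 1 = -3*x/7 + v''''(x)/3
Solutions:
 v(x) = C1 + C2*x + C3*exp(x*(-5 + sqrt(37))/2) + C4*exp(-x*(5 + sqrt(37))/2) + x^4/15 + 47*x^3/126 + 514*x^2/315


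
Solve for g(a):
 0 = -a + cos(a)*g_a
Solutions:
 g(a) = C1 + Integral(a/cos(a), a)


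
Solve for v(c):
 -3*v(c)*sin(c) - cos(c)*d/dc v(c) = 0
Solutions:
 v(c) = C1*cos(c)^3


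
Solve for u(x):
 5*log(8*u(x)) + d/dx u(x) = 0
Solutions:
 Integral(1/(log(_y) + 3*log(2)), (_y, u(x)))/5 = C1 - x


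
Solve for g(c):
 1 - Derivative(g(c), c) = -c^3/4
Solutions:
 g(c) = C1 + c^4/16 + c


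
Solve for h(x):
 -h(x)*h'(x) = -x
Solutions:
 h(x) = -sqrt(C1 + x^2)
 h(x) = sqrt(C1 + x^2)


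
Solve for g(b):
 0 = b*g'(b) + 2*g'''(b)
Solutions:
 g(b) = C1 + Integral(C2*airyai(-2^(2/3)*b/2) + C3*airybi(-2^(2/3)*b/2), b)


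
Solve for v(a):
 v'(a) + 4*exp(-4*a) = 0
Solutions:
 v(a) = C1 + exp(-4*a)


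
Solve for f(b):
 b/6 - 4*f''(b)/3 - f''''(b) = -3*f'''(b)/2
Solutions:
 f(b) = C1 + C2*b + b^3/48 + 9*b^2/128 + (C3*sin(sqrt(111)*b/12) + C4*cos(sqrt(111)*b/12))*exp(3*b/4)


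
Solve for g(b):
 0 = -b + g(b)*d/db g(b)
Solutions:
 g(b) = -sqrt(C1 + b^2)
 g(b) = sqrt(C1 + b^2)


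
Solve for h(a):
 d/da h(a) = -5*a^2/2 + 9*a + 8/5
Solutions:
 h(a) = C1 - 5*a^3/6 + 9*a^2/2 + 8*a/5


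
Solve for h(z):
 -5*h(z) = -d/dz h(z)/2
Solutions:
 h(z) = C1*exp(10*z)


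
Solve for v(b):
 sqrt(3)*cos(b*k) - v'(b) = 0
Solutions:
 v(b) = C1 + sqrt(3)*sin(b*k)/k


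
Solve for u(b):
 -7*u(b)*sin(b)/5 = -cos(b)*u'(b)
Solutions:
 u(b) = C1/cos(b)^(7/5)


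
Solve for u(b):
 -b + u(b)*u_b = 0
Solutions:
 u(b) = -sqrt(C1 + b^2)
 u(b) = sqrt(C1 + b^2)


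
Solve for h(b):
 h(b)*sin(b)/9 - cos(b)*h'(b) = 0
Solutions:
 h(b) = C1/cos(b)^(1/9)


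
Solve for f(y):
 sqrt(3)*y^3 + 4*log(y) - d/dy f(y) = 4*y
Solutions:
 f(y) = C1 + sqrt(3)*y^4/4 - 2*y^2 + 4*y*log(y) - 4*y


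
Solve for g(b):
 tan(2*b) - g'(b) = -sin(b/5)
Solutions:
 g(b) = C1 - log(cos(2*b))/2 - 5*cos(b/5)


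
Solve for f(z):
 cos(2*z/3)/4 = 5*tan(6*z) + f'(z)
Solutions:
 f(z) = C1 + 5*log(cos(6*z))/6 + 3*sin(2*z/3)/8


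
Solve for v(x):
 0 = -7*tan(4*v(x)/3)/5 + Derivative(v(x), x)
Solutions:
 v(x) = -3*asin(C1*exp(28*x/15))/4 + 3*pi/4
 v(x) = 3*asin(C1*exp(28*x/15))/4


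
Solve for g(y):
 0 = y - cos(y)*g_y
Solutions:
 g(y) = C1 + Integral(y/cos(y), y)


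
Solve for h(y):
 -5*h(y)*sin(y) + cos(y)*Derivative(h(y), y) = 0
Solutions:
 h(y) = C1/cos(y)^5


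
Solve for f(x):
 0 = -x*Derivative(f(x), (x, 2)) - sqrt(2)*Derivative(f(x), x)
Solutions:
 f(x) = C1 + C2*x^(1 - sqrt(2))


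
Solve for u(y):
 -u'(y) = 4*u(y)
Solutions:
 u(y) = C1*exp(-4*y)


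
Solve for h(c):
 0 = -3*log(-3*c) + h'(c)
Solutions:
 h(c) = C1 + 3*c*log(-c) + 3*c*(-1 + log(3))


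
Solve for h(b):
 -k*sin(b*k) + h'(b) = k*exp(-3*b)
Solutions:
 h(b) = C1 - k*exp(-3*b)/3 - cos(b*k)


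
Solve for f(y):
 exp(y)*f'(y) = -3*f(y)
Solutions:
 f(y) = C1*exp(3*exp(-y))


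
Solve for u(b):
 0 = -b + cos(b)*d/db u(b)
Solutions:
 u(b) = C1 + Integral(b/cos(b), b)


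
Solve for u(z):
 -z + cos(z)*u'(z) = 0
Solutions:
 u(z) = C1 + Integral(z/cos(z), z)


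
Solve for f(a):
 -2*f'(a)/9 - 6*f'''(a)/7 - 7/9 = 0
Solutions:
 f(a) = C1 + C2*sin(sqrt(21)*a/9) + C3*cos(sqrt(21)*a/9) - 7*a/2


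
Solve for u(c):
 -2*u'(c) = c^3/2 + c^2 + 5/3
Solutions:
 u(c) = C1 - c^4/16 - c^3/6 - 5*c/6


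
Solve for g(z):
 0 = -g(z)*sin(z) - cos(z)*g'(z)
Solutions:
 g(z) = C1*cos(z)


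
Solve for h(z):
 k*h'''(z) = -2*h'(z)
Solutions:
 h(z) = C1 + C2*exp(-sqrt(2)*z*sqrt(-1/k)) + C3*exp(sqrt(2)*z*sqrt(-1/k))


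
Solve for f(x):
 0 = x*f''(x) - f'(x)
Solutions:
 f(x) = C1 + C2*x^2


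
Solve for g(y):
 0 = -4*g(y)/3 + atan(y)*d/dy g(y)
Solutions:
 g(y) = C1*exp(4*Integral(1/atan(y), y)/3)


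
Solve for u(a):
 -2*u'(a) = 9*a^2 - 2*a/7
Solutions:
 u(a) = C1 - 3*a^3/2 + a^2/14


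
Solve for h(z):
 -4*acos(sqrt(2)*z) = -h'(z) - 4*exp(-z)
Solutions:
 h(z) = C1 + 4*z*acos(sqrt(2)*z) - 2*sqrt(2)*sqrt(1 - 2*z^2) + 4*exp(-z)


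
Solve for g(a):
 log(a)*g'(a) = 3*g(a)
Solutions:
 g(a) = C1*exp(3*li(a))


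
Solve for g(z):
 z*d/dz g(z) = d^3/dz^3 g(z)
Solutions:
 g(z) = C1 + Integral(C2*airyai(z) + C3*airybi(z), z)


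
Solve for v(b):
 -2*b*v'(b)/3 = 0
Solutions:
 v(b) = C1


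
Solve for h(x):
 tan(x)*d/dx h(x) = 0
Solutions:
 h(x) = C1


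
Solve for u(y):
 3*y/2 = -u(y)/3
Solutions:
 u(y) = -9*y/2


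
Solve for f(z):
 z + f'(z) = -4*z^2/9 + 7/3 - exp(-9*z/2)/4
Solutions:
 f(z) = C1 - 4*z^3/27 - z^2/2 + 7*z/3 + exp(-9*z/2)/18


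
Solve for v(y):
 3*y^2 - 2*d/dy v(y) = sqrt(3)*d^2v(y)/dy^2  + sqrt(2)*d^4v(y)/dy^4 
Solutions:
 v(y) = C1 + C2*exp(y*(-6^(5/6)/(3*sqrt(2) + sqrt(sqrt(6) + 18))^(1/3) + 6^(2/3)*(3*sqrt(2) + sqrt(sqrt(6) + 18))^(1/3))/12)*sin(y*(2^(5/6)*3^(1/3)/(3*sqrt(2) + sqrt(sqrt(6) + 18))^(1/3) + 2^(2/3)*3^(1/6)*(3*sqrt(2) + sqrt(sqrt(6) + 18))^(1/3))/4) + C3*exp(y*(-6^(5/6)/(3*sqrt(2) + sqrt(sqrt(6) + 18))^(1/3) + 6^(2/3)*(3*sqrt(2) + sqrt(sqrt(6) + 18))^(1/3))/12)*cos(y*(2^(5/6)*3^(1/3)/(3*sqrt(2) + sqrt(sqrt(6) + 18))^(1/3) + 2^(2/3)*3^(1/6)*(3*sqrt(2) + sqrt(sqrt(6) + 18))^(1/3))/4) + C4*exp(-y*(-6^(5/6)/(3*sqrt(2) + sqrt(sqrt(6) + 18))^(1/3) + 6^(2/3)*(3*sqrt(2) + sqrt(sqrt(6) + 18))^(1/3))/6) + y^3/2 - 3*sqrt(3)*y^2/4 + 9*y/4


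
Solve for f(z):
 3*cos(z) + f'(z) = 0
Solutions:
 f(z) = C1 - 3*sin(z)


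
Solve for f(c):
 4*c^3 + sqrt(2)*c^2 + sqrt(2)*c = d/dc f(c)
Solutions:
 f(c) = C1 + c^4 + sqrt(2)*c^3/3 + sqrt(2)*c^2/2


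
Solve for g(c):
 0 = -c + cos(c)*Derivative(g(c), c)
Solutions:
 g(c) = C1 + Integral(c/cos(c), c)


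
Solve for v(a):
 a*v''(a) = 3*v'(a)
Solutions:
 v(a) = C1 + C2*a^4


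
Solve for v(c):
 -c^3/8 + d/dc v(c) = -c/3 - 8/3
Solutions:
 v(c) = C1 + c^4/32 - c^2/6 - 8*c/3


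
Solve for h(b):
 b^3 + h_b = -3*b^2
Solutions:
 h(b) = C1 - b^4/4 - b^3


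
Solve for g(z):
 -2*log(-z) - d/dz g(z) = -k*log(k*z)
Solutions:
 g(z) = C1 + z*(k - 2)*log(-z) + z*(k*log(-k) - k + 2)


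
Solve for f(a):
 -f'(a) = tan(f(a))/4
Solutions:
 f(a) = pi - asin(C1*exp(-a/4))
 f(a) = asin(C1*exp(-a/4))


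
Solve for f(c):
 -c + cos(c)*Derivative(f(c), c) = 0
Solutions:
 f(c) = C1 + Integral(c/cos(c), c)


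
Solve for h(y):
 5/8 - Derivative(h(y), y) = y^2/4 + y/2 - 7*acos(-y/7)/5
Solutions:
 h(y) = C1 - y^3/12 - y^2/4 + 7*y*acos(-y/7)/5 + 5*y/8 + 7*sqrt(49 - y^2)/5


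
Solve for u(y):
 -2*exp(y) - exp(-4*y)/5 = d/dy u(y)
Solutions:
 u(y) = C1 - 2*exp(y) + exp(-4*y)/20


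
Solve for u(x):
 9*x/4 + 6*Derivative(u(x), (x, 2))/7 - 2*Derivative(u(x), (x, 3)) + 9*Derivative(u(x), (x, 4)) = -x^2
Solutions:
 u(x) = C1 + C2*x - 7*x^4/72 - 581*x^3/432 + 1225*x^2/432 + (C3*sin(sqrt(329)*x/63) + C4*cos(sqrt(329)*x/63))*exp(x/9)


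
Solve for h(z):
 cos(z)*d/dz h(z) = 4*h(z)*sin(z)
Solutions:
 h(z) = C1/cos(z)^4


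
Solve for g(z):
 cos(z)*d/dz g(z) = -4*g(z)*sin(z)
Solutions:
 g(z) = C1*cos(z)^4


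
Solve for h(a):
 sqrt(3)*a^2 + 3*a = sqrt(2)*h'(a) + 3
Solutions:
 h(a) = C1 + sqrt(6)*a^3/6 + 3*sqrt(2)*a^2/4 - 3*sqrt(2)*a/2


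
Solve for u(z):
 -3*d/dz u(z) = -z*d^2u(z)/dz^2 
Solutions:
 u(z) = C1 + C2*z^4


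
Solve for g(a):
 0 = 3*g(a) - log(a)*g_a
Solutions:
 g(a) = C1*exp(3*li(a))


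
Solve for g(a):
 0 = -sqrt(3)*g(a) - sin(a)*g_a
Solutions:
 g(a) = C1*(cos(a) + 1)^(sqrt(3)/2)/(cos(a) - 1)^(sqrt(3)/2)


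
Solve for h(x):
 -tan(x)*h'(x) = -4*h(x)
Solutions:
 h(x) = C1*sin(x)^4


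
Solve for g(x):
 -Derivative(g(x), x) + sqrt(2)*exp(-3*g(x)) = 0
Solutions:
 g(x) = log(C1 + 3*sqrt(2)*x)/3
 g(x) = log((-3^(1/3) - 3^(5/6)*I)*(C1 + sqrt(2)*x)^(1/3)/2)
 g(x) = log((-3^(1/3) + 3^(5/6)*I)*(C1 + sqrt(2)*x)^(1/3)/2)


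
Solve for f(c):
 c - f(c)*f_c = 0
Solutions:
 f(c) = -sqrt(C1 + c^2)
 f(c) = sqrt(C1 + c^2)


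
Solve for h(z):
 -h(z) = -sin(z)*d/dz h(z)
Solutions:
 h(z) = C1*sqrt(cos(z) - 1)/sqrt(cos(z) + 1)


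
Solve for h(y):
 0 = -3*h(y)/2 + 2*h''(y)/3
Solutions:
 h(y) = C1*exp(-3*y/2) + C2*exp(3*y/2)


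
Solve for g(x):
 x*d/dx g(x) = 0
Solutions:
 g(x) = C1


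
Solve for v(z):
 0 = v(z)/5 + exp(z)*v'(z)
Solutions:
 v(z) = C1*exp(exp(-z)/5)


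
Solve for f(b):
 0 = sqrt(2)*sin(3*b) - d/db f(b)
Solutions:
 f(b) = C1 - sqrt(2)*cos(3*b)/3


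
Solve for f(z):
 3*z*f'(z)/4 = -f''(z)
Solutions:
 f(z) = C1 + C2*erf(sqrt(6)*z/4)


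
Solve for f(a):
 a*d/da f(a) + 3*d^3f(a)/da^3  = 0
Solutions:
 f(a) = C1 + Integral(C2*airyai(-3^(2/3)*a/3) + C3*airybi(-3^(2/3)*a/3), a)


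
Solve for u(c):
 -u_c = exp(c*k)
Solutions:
 u(c) = C1 - exp(c*k)/k


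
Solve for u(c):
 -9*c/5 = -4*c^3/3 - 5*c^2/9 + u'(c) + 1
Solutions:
 u(c) = C1 + c^4/3 + 5*c^3/27 - 9*c^2/10 - c


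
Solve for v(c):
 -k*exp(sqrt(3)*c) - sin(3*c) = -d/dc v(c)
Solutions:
 v(c) = C1 + sqrt(3)*k*exp(sqrt(3)*c)/3 - cos(3*c)/3


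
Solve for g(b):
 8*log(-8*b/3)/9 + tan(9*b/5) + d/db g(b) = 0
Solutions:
 g(b) = C1 - 8*b*log(-b)/9 - 8*b*log(2)/3 + 8*b/9 + 8*b*log(3)/9 + 5*log(cos(9*b/5))/9


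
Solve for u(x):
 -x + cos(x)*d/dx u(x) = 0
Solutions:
 u(x) = C1 + Integral(x/cos(x), x)


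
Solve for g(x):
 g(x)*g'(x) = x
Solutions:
 g(x) = -sqrt(C1 + x^2)
 g(x) = sqrt(C1 + x^2)


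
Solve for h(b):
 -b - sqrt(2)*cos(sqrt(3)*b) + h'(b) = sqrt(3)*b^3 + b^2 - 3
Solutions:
 h(b) = C1 + sqrt(3)*b^4/4 + b^3/3 + b^2/2 - 3*b + sqrt(6)*sin(sqrt(3)*b)/3


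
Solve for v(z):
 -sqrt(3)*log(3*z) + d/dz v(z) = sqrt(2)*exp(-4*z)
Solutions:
 v(z) = C1 + sqrt(3)*z*log(z) + sqrt(3)*z*(-1 + log(3)) - sqrt(2)*exp(-4*z)/4


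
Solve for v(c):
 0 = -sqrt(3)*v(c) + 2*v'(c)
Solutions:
 v(c) = C1*exp(sqrt(3)*c/2)


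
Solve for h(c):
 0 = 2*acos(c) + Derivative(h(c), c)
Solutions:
 h(c) = C1 - 2*c*acos(c) + 2*sqrt(1 - c^2)


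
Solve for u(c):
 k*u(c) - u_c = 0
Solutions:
 u(c) = C1*exp(c*k)


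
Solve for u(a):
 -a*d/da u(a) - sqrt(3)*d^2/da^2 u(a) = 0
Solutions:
 u(a) = C1 + C2*erf(sqrt(2)*3^(3/4)*a/6)


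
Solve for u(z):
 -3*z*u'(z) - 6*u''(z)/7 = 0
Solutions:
 u(z) = C1 + C2*erf(sqrt(7)*z/2)


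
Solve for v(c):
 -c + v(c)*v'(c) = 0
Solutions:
 v(c) = -sqrt(C1 + c^2)
 v(c) = sqrt(C1 + c^2)


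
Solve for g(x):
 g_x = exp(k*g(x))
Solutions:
 g(x) = Piecewise((log(-1/(C1*k + k*x))/k, Ne(k, 0)), (nan, True))
 g(x) = Piecewise((C1 + x, Eq(k, 0)), (nan, True))


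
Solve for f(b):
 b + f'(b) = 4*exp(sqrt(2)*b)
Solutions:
 f(b) = C1 - b^2/2 + 2*sqrt(2)*exp(sqrt(2)*b)


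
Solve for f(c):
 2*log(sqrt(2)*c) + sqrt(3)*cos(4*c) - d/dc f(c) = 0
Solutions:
 f(c) = C1 + 2*c*log(c) - 2*c + c*log(2) + sqrt(3)*sin(4*c)/4


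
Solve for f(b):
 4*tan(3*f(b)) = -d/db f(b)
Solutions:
 f(b) = -asin(C1*exp(-12*b))/3 + pi/3
 f(b) = asin(C1*exp(-12*b))/3


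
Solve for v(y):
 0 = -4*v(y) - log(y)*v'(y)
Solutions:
 v(y) = C1*exp(-4*li(y))


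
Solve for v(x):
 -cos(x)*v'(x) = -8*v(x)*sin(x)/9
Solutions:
 v(x) = C1/cos(x)^(8/9)


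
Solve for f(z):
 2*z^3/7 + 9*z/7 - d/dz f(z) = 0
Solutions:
 f(z) = C1 + z^4/14 + 9*z^2/14


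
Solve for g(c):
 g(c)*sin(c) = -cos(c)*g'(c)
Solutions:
 g(c) = C1*cos(c)


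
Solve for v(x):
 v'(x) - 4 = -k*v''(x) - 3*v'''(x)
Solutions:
 v(x) = C1 + C2*exp(x*(-k + sqrt(k^2 - 12))/6) + C3*exp(-x*(k + sqrt(k^2 - 12))/6) + 4*x


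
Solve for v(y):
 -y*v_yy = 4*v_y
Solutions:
 v(y) = C1 + C2/y^3


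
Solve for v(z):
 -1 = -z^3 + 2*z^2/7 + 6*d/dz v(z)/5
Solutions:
 v(z) = C1 + 5*z^4/24 - 5*z^3/63 - 5*z/6


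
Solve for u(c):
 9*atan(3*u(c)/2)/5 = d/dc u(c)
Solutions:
 Integral(1/atan(3*_y/2), (_y, u(c))) = C1 + 9*c/5


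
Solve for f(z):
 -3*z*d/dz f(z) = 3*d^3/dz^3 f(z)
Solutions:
 f(z) = C1 + Integral(C2*airyai(-z) + C3*airybi(-z), z)


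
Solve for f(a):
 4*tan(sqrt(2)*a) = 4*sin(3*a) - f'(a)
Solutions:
 f(a) = C1 + 2*sqrt(2)*log(cos(sqrt(2)*a)) - 4*cos(3*a)/3


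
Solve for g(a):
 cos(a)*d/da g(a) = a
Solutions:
 g(a) = C1 + Integral(a/cos(a), a)


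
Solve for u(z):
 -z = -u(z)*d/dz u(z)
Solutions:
 u(z) = -sqrt(C1 + z^2)
 u(z) = sqrt(C1 + z^2)


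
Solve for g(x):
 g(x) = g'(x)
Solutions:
 g(x) = C1*exp(x)


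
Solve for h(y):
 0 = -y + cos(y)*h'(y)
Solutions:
 h(y) = C1 + Integral(y/cos(y), y)


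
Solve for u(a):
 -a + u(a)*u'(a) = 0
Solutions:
 u(a) = -sqrt(C1 + a^2)
 u(a) = sqrt(C1 + a^2)


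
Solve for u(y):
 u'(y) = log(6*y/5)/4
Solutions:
 u(y) = C1 + y*log(y)/4 - y*log(5)/4 - y/4 + y*log(6)/4


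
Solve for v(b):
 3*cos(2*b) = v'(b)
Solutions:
 v(b) = C1 + 3*sin(2*b)/2


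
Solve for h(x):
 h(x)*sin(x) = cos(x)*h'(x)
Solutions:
 h(x) = C1/cos(x)


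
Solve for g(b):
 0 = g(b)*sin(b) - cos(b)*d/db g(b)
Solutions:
 g(b) = C1/cos(b)


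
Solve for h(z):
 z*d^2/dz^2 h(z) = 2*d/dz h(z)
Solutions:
 h(z) = C1 + C2*z^3


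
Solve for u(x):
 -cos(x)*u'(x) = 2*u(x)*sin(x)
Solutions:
 u(x) = C1*cos(x)^2


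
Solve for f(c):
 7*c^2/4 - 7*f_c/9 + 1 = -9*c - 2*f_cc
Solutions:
 f(c) = C1 + C2*exp(7*c/18) + 3*c^3/4 + 81*c^2/7 + 2979*c/49


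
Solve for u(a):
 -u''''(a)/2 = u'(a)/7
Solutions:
 u(a) = C1 + C4*exp(-2^(1/3)*7^(2/3)*a/7) + (C2*sin(2^(1/3)*sqrt(3)*7^(2/3)*a/14) + C3*cos(2^(1/3)*sqrt(3)*7^(2/3)*a/14))*exp(2^(1/3)*7^(2/3)*a/14)


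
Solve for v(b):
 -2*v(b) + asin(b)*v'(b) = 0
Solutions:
 v(b) = C1*exp(2*Integral(1/asin(b), b))


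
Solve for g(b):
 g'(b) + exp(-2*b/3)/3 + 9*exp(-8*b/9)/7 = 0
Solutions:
 g(b) = C1 + exp(-2*b/3)/2 + 81*exp(-8*b/9)/56


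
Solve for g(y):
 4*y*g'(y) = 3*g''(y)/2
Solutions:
 g(y) = C1 + C2*erfi(2*sqrt(3)*y/3)


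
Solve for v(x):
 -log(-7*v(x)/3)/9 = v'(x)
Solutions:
 9*Integral(1/(log(-_y) - log(3) + log(7)), (_y, v(x))) = C1 - x


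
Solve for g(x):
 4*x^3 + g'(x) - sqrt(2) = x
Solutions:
 g(x) = C1 - x^4 + x^2/2 + sqrt(2)*x


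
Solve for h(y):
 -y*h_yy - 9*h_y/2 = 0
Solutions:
 h(y) = C1 + C2/y^(7/2)


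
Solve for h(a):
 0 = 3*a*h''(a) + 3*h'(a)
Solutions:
 h(a) = C1 + C2*log(a)


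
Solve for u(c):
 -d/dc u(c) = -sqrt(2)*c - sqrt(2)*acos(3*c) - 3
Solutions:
 u(c) = C1 + sqrt(2)*c^2/2 + 3*c + sqrt(2)*(c*acos(3*c) - sqrt(1 - 9*c^2)/3)


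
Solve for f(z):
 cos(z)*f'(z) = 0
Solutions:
 f(z) = C1


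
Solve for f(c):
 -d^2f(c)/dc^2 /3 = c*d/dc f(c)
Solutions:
 f(c) = C1 + C2*erf(sqrt(6)*c/2)


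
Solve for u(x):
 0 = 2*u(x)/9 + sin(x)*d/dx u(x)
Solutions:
 u(x) = C1*(cos(x) + 1)^(1/9)/(cos(x) - 1)^(1/9)


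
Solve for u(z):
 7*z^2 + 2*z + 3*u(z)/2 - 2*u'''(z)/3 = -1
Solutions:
 u(z) = C3*exp(2^(1/3)*3^(2/3)*z/2) - 14*z^2/3 - 4*z/3 + (C1*sin(3*2^(1/3)*3^(1/6)*z/4) + C2*cos(3*2^(1/3)*3^(1/6)*z/4))*exp(-2^(1/3)*3^(2/3)*z/4) - 2/3


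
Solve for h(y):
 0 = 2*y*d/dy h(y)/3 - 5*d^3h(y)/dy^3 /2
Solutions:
 h(y) = C1 + Integral(C2*airyai(30^(2/3)*y/15) + C3*airybi(30^(2/3)*y/15), y)


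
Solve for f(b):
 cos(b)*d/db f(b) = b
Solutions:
 f(b) = C1 + Integral(b/cos(b), b)


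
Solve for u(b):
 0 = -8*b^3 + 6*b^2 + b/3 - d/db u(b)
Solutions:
 u(b) = C1 - 2*b^4 + 2*b^3 + b^2/6


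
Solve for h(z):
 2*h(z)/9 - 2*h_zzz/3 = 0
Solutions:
 h(z) = C3*exp(3^(2/3)*z/3) + (C1*sin(3^(1/6)*z/2) + C2*cos(3^(1/6)*z/2))*exp(-3^(2/3)*z/6)


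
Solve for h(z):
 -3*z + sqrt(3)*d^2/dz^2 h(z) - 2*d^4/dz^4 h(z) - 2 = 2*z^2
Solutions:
 h(z) = C1 + C2*z + C3*exp(-sqrt(2)*3^(1/4)*z/2) + C4*exp(sqrt(2)*3^(1/4)*z/2) + sqrt(3)*z^4/18 + sqrt(3)*z^3/6 + z^2*(sqrt(3) + 4)/3


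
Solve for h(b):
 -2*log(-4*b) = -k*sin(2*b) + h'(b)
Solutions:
 h(b) = C1 - 2*b*log(-b) - 4*b*log(2) + 2*b - k*cos(2*b)/2


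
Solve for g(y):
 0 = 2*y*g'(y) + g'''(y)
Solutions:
 g(y) = C1 + Integral(C2*airyai(-2^(1/3)*y) + C3*airybi(-2^(1/3)*y), y)


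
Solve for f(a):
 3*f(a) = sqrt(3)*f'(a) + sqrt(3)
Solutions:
 f(a) = C1*exp(sqrt(3)*a) + sqrt(3)/3


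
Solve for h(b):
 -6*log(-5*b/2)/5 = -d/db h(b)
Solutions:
 h(b) = C1 + 6*b*log(-b)/5 + 6*b*(-1 - log(2) + log(5))/5


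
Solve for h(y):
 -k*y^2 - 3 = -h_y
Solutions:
 h(y) = C1 + k*y^3/3 + 3*y


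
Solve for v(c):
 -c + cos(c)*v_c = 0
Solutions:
 v(c) = C1 + Integral(c/cos(c), c)


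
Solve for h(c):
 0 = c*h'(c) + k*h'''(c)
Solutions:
 h(c) = C1 + Integral(C2*airyai(c*(-1/k)^(1/3)) + C3*airybi(c*(-1/k)^(1/3)), c)


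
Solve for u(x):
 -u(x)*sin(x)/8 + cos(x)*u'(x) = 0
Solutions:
 u(x) = C1/cos(x)^(1/8)


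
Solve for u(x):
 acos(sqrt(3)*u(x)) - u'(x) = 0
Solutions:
 Integral(1/acos(sqrt(3)*_y), (_y, u(x))) = C1 + x


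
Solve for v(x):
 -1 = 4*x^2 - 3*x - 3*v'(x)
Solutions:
 v(x) = C1 + 4*x^3/9 - x^2/2 + x/3


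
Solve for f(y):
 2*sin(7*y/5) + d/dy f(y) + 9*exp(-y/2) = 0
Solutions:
 f(y) = C1 + 10*cos(7*y/5)/7 + 18*exp(-y/2)
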